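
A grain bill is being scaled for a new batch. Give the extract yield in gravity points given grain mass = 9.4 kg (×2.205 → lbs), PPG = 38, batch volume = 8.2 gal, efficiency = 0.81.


points = lbs × PPG × eff / vol
lbs = 9.4 × 2.205 = 20.7270
points = 20.7270 × 38 × 0.81 / 8.2

77.8021 points


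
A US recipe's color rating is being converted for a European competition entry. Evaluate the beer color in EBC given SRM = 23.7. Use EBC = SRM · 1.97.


EBC = 23.7 · 1.97

46.6890 EBC


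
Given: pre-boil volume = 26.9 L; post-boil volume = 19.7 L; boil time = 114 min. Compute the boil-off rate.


rate = (V_pre − V_post) / (t_min/60)
rate = (26.9 − 19.7) / (114/60)

3.7895 L/hr


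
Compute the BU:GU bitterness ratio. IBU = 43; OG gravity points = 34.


BU:GU = IBU / OG_points
BU:GU = 43 / 34

1.2647


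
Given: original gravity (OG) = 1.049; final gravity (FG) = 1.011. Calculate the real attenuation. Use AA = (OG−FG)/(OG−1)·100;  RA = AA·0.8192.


AA = (1.049 − 1.011)/(1.049 − 1)·100 = 77.5510
RA = 77.5510·0.8192

63.5298 %


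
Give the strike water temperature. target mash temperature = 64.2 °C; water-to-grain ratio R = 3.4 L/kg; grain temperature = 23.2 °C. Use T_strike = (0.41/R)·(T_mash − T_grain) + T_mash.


T_strike = (0.41/3.4)·(64.2 − 23.2) + 64.2

69.1441 °C


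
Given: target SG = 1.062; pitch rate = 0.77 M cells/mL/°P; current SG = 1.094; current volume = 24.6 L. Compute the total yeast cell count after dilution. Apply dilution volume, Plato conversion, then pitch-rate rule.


V_w = V·((SG_c−1)/(SG_t−1)−1);  °P = 259 − 259/SG_t;  cells = rate·(V+V_w)·°P
V_w = 24.6·((1.094−1)/(1.062−1)−1) = 12.6968
V_final = 24.6 + 12.6968 = 37.2968
°P = 259 − 259/1.062 = 15.1205
cells = 0.77·37.2968·15.1205

434.2391 billion cells


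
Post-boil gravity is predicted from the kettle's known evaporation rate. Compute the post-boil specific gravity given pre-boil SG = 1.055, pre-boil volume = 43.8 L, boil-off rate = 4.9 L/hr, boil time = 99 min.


V_post = V_pre − rate·(t/60);  SG_post = 1 + (SG_pre−1)·V_pre/V_post
V_post = 43.8 − 4.9·(99/60) = 35.7150
SG_post = 1 + (1.055 − 1)·43.8/35.7150

1.0675


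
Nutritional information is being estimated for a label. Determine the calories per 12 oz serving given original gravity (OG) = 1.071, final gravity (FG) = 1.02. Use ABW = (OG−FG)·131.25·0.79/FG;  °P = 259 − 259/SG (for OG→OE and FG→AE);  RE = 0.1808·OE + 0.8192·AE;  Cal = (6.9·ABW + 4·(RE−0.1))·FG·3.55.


ABW = (1.071 − 1.02)·131.25·0.79/1.02 = 5.1844
OE = 259 − 259/1.071 = 17.1699 °P
AE = 259 − 259/1.02 = 5.0784 °P
RE = 0.1808·17.1699 + 0.8192·5.0784 = 7.2646 °P
Cal = (6.9·5.1844 + 4·(7.2646−0.1))·1.02·3.55

233.3028 kcal


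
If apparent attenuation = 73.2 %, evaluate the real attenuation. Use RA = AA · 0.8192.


RA = 73.2 · 0.8192

59.9654 %


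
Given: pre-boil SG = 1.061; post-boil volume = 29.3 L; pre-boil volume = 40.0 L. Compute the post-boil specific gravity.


SG_post = 1 + (SG_pre − 1)·V_pre/V_post
pts_pre = (1.061 − 1)·1000 = 61.0000
pts_post = 61.0000·40.0/29.3 = 83.2765
SG_post = 1 + 83.2765/1000

1.0833


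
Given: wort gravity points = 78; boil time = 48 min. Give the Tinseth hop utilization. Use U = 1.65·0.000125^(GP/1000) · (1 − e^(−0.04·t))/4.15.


bigness = 1.65·0.000125^(78/1000) = 0.8185
boil_factor = (1 − e^(−0.04·48))/4.15 = 0.2056
U = 0.8185 · 0.2056

0.1683


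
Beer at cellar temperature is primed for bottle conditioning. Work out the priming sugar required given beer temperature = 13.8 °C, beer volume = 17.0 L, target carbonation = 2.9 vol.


residual = 14.695·(0.01821 + 0.09011·e^(−0.04·T));  sugar = (target − residual)·4.0·V
residual = 14.695·(0.01821 + 0.09011·e^(−0.04·13.8)) = 1.0300
sugar = (2.9 − 1.0300)·4.0·17.0

127.1568 g


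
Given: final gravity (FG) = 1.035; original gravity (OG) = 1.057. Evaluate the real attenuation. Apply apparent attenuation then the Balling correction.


AA = (OG−FG)/(OG−1)·100;  RA = AA·0.8192
AA = (1.057 − 1.035)/(1.057 − 1)·100 = 38.5965
RA = 38.5965·0.8192

31.6182 %


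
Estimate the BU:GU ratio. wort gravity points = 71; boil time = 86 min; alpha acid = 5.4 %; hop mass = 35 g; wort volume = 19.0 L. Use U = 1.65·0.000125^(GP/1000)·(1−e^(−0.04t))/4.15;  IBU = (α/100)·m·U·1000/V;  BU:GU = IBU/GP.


U = 1.65·0.000125^(71/1000)·(1−e^(−0.04·86))/4.15 = 0.2033
IBU = (5.4/100)·35·0.2033·1000/19.0 = 20.2242
BU:GU = 20.2242/71

0.2848


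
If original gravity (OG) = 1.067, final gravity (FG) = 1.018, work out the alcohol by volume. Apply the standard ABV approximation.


ABV = (OG − FG) · 131.25
ABV = (1.067 − 1.018) · 131.25

6.4312 % ABV


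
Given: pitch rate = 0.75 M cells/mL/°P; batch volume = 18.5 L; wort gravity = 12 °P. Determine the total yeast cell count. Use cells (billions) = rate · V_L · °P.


cells = 0.75 · 18.5 · 12

166.5000 billion cells


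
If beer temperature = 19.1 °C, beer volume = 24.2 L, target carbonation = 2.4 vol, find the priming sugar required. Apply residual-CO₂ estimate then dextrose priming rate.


residual = 14.695·(0.01821 + 0.09011·e^(−0.04·T));  sugar = (target − residual)·4.0·V
residual = 14.695·(0.01821 + 0.09011·e^(−0.04·19.1)) = 0.8844
sugar = (2.4 − 0.8844)·4.0·24.2

146.7109 g


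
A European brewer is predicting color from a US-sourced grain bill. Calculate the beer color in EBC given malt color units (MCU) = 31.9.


SRM = 1.4922·MCU^0.6859;  EBC = SRM·1.97
SRM = 1.4922·31.9^0.6859 = 16.0427
EBC = 16.0427·1.97

31.6041 EBC


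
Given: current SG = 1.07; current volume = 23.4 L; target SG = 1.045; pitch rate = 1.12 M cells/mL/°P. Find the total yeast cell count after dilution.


V_w = V·((SG_c−1)/(SG_t−1)−1);  °P = 259 − 259/SG_t;  cells = rate·(V+V_w)·°P
V_w = 23.4·((1.07−1)/(1.045−1)−1) = 13.0000
V_final = 23.4 + 13.0000 = 36.4000
°P = 259 − 259/1.045 = 11.1531
cells = 1.12·36.4000·11.1531

454.6900 billion cells


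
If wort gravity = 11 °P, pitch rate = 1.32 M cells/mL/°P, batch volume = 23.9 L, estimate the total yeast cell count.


cells (billions) = rate · V_L · °P
cells = 1.32 · 23.9 · 11

347.0280 billion cells


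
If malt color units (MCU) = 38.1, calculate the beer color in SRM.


SRM = 1.4922 · MCU^0.6859
SRM = 1.4922 · 38.1^0.6859

18.1211 SRM


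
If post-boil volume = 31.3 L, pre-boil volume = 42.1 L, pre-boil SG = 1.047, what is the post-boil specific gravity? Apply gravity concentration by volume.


SG_post = 1 + (SG_pre − 1)·V_pre/V_post
pts_pre = (1.047 − 1)·1000 = 47.0000
pts_post = 47.0000·42.1/31.3 = 63.2173
SG_post = 1 + 63.2173/1000

1.0632


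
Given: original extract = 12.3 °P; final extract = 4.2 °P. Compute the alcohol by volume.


SG = 259/(259 − P);  ABV = (OG − FG)·131.25
OG = 259/(259 − 12.3) = 1.0499
FG = 259/(259 − 4.2) = 1.0165
ABV = (1.0499 − 1.0165)·131.25

4.3804 % ABV


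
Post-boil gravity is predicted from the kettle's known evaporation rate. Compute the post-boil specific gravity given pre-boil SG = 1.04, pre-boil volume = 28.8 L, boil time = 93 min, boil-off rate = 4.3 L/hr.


V_post = V_pre − rate·(t/60);  SG_post = 1 + (SG_pre−1)·V_pre/V_post
V_post = 28.8 − 4.3·(93/60) = 22.1350
SG_post = 1 + (1.04 − 1)·28.8/22.1350

1.0520


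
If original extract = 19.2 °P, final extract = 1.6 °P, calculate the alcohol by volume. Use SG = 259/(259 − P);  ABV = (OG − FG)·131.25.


OG = 259/(259 − 19.2) = 1.0801
FG = 259/(259 − 1.6) = 1.0062
ABV = (1.0801 − 1.0062)·131.25

9.6929 % ABV


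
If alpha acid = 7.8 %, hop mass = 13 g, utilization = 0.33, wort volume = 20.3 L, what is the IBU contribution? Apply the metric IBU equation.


IBU = (α/100)·mass·U·1000 / V
IBU = (7.8/100)·13·0.33·1000 / 20.3

16.4837 IBU


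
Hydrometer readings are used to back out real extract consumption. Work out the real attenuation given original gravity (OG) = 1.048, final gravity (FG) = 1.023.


AA = (OG−FG)/(OG−1)·100;  RA = AA·0.8192
AA = (1.048 − 1.023)/(1.048 − 1)·100 = 52.0833
RA = 52.0833·0.8192

42.6667 %


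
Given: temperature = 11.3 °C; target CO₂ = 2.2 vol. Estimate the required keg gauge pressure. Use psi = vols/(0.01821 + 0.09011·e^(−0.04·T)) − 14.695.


psi = 2.2/(0.01821 + 0.09011·e^(−0.04·11.3)) − 14.695

14.4241 psi


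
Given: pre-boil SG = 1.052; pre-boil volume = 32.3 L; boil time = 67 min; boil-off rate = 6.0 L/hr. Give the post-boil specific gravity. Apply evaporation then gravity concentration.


V_post = V_pre − rate·(t/60);  SG_post = 1 + (SG_pre−1)·V_pre/V_post
V_post = 32.3 − 6.0·(67/60) = 25.6000
SG_post = 1 + (1.052 − 1)·32.3/25.6000

1.0656


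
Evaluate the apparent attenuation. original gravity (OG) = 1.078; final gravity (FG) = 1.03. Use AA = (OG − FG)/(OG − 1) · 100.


AA = (1.078 − 1.03)/(1.078 − 1) · 100

61.5385 %


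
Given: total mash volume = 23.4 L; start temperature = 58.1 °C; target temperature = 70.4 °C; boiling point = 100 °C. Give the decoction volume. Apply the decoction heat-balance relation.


V_dec = V_total·(T_target − T_start)/(T_boil − T_start)
V_dec = 23.4·(70.4 − 58.1)/(100 − 58.1)

6.8692 L


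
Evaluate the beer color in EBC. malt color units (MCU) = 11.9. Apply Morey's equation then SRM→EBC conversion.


SRM = 1.4922·MCU^0.6859;  EBC = SRM·1.97
SRM = 1.4922·11.9^0.6859 = 8.1573
EBC = 8.1573·1.97

16.0698 EBC


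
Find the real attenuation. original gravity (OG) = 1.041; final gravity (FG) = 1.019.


AA = (OG−FG)/(OG−1)·100;  RA = AA·0.8192
AA = (1.041 − 1.019)/(1.041 − 1)·100 = 53.6585
RA = 53.6585·0.8192

43.9571 %


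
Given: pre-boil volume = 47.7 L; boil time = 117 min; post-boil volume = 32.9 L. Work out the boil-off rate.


rate = (V_pre − V_post) / (t_min/60)
rate = (47.7 − 32.9) / (117/60)

7.5897 L/hr


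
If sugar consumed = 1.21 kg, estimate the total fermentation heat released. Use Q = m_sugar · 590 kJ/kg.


Q = 1.21 · 590

713.9000 kJ


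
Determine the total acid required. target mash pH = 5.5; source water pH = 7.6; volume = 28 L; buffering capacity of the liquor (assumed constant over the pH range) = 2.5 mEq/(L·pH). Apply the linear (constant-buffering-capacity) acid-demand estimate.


acid = buffering capacity · (pH_source − pH_target) · V
acid = 2.5 · (7.6 − 5.5) · 28

147.0000 mEq


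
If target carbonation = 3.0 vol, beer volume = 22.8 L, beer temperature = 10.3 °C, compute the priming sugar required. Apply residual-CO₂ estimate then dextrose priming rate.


residual = 14.695·(0.01821 + 0.09011·e^(−0.04·T));  sugar = (target − residual)·4.0·V
residual = 14.695·(0.01821 + 0.09011·e^(−0.04·10.3)) = 1.1446
sugar = (3.0 − 1.1446)·4.0·22.8

169.2103 g


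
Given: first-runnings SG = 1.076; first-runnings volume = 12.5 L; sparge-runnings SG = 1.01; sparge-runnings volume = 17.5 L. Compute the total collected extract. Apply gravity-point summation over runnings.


total = Σ (SG_i − 1)·1000·V_i
first = (1.076 − 1)·1000·12.5 = 950.0000
sparge = (1.01 − 1)·1000·17.5 = 175.0000
total = 950.0000 + 175.0000

1125.0000 gravity·L


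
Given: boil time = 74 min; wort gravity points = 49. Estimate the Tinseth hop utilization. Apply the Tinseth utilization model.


U = 1.65·0.000125^(GP/1000) · (1 − e^(−0.04·t))/4.15
bigness = 1.65·0.000125^(49/1000) = 1.0623
boil_factor = (1 − e^(−0.04·74))/4.15 = 0.2285
U = 1.0623 · 0.2285

0.2427


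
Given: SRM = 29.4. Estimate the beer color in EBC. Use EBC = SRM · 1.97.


EBC = 29.4 · 1.97

57.9180 EBC


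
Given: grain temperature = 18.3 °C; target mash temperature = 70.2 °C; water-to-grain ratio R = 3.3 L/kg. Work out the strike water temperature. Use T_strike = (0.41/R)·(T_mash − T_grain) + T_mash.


T_strike = (0.41/3.3)·(70.2 − 18.3) + 70.2

76.6482 °C


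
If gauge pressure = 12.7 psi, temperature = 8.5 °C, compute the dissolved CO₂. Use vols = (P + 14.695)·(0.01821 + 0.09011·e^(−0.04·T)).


vols = (12.7 + 14.695)·(0.01821 + 0.09011·e^(−0.04·8.5))

2.2559 volumes


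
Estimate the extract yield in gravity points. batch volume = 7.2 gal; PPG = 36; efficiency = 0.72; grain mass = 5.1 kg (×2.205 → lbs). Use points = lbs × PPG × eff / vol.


lbs = 5.1 × 2.205 = 11.2455
points = 11.2455 × 36 × 0.72 / 7.2

40.4838 points


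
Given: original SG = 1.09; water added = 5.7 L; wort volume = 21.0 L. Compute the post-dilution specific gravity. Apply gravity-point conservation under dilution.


SG_new = 1 + (SG_old − 1)·V_old/(V_old + V_water)
pts = (1.09 − 1)·1000·21.0/(21.0 + 5.7) = 70.7865
SG_new = 1 + 70.7865/1000

1.0708


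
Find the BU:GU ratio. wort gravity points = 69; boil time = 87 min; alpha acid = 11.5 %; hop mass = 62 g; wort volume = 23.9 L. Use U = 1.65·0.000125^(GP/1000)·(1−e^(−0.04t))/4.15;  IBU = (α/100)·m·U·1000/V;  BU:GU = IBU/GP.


U = 1.65·0.000125^(69/1000)·(1−e^(−0.04·87))/4.15 = 0.2073
IBU = (11.5/100)·62·0.2073·1000/23.9 = 61.8336
BU:GU = 61.8336/69

0.8961


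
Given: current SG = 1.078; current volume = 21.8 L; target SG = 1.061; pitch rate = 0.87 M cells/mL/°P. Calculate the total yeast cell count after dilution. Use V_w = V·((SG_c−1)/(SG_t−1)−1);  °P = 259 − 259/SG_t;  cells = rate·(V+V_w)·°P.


V_w = 21.8·((1.078−1)/(1.061−1)−1) = 6.0754
V_final = 21.8 + 6.0754 = 27.8754
°P = 259 − 259/1.061 = 14.8907
cells = 0.87·27.8754·14.8907

361.1227 billion cells


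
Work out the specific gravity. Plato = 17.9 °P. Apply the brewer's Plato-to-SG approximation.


SG = 259/(259 − P)
SG = 259/(259 − 17.9)

1.0742


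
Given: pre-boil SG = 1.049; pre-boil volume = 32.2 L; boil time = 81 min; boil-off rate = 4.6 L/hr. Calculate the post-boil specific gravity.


V_post = V_pre − rate·(t/60);  SG_post = 1 + (SG_pre−1)·V_pre/V_post
V_post = 32.2 − 4.6·(81/60) = 25.9900
SG_post = 1 + (1.049 − 1)·32.2/25.9900

1.0607


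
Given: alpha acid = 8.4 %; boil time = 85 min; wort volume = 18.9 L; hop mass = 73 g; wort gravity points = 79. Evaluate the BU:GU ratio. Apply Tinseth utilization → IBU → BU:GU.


U = 1.65·0.000125^(GP/1000)·(1−e^(−0.04t))/4.15;  IBU = (α/100)·m·U·1000/V;  BU:GU = IBU/GP
U = 1.65·0.000125^(79/1000)·(1−e^(−0.04·85))/4.15 = 0.1890
IBU = (8.4/100)·73·0.1890·1000/18.9 = 61.3043
BU:GU = 61.3043/79

0.7760


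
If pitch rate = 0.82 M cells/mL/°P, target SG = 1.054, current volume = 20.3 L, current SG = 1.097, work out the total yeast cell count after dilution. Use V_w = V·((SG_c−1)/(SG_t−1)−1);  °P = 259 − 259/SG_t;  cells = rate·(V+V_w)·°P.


V_w = 20.3·((1.097−1)/(1.054−1)−1) = 16.1648
V_final = 20.3 + 16.1648 = 36.4648
°P = 259 − 259/1.054 = 13.2694
cells = 0.82·36.4648·13.2694

396.7718 billion cells


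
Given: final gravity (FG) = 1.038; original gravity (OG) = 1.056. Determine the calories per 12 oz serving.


ABW = (OG−FG)·131.25·0.79/FG;  °P = 259 − 259/SG (for OG→OE and FG→AE);  RE = 0.1808·OE + 0.8192·AE;  Cal = (6.9·ABW + 4·(RE−0.1))·FG·3.55
ABW = (1.056 − 1.038)·131.25·0.79/1.038 = 1.7980
OE = 259 − 259/1.056 = 13.7348 °P
AE = 259 − 259/1.038 = 9.4817 °P
RE = 0.1808·13.7348 + 0.8192·9.4817 = 10.2507 °P
Cal = (6.9·1.7980 + 4·(10.2507−0.1))·1.038·3.55

195.3336 kcal


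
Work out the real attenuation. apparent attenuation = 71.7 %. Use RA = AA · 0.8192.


RA = 71.7 · 0.8192

58.7366 %


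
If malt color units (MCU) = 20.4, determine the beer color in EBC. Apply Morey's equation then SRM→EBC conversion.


SRM = 1.4922·MCU^0.6859;  EBC = SRM·1.97
SRM = 1.4922·20.4^0.6859 = 11.8060
EBC = 11.8060·1.97

23.2578 EBC


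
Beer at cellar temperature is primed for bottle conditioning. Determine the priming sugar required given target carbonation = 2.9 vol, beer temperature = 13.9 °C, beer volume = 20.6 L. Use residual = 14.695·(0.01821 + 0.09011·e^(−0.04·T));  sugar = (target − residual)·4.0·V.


residual = 14.695·(0.01821 + 0.09011·e^(−0.04·13.9)) = 1.0270
sugar = (2.9 − 1.0270)·4.0·20.6

154.3349 g


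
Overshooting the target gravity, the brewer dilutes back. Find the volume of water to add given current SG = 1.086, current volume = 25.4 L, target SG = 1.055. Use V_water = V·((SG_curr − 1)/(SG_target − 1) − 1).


V_water = 25.4·((1.086 − 1)/(1.055 − 1) − 1)

14.3164 L


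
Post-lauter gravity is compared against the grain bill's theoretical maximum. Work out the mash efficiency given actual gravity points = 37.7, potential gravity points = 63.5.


efficiency = actual / potential × 100
efficiency = 37.7 / 63.5 × 100

59.3701 %


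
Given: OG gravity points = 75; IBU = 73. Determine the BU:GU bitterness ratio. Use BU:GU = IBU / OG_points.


BU:GU = 73 / 75

0.9733


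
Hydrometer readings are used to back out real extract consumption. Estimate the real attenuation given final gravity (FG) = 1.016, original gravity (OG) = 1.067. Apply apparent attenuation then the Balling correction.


AA = (OG−FG)/(OG−1)·100;  RA = AA·0.8192
AA = (1.067 − 1.016)/(1.067 − 1)·100 = 76.1194
RA = 76.1194·0.8192

62.3570 %


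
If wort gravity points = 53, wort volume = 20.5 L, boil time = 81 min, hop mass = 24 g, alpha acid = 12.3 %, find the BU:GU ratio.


U = 1.65·0.000125^(GP/1000)·(1−e^(−0.04t))/4.15;  IBU = (α/100)·m·U·1000/V;  BU:GU = IBU/GP
U = 1.65·0.000125^(53/1000)·(1−e^(−0.04·81))/4.15 = 0.2373
IBU = (12.3/100)·24·0.2373·1000/20.5 = 34.1652
BU:GU = 34.1652/53

0.6446


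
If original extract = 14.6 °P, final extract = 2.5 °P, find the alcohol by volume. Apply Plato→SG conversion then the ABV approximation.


SG = 259/(259 − P);  ABV = (OG − FG)·131.25
OG = 259/(259 − 14.6) = 1.0597
FG = 259/(259 − 2.5) = 1.0097
ABV = (1.0597 − 1.0097)·131.25

6.5614 % ABV


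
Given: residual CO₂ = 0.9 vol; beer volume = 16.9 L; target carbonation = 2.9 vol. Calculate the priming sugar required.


sugar = (target − residual)·4.0·V
sugar = (2.9 − 0.9)·4.0·16.9

135.2000 g


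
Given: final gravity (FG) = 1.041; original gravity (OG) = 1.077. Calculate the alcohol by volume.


ABV = (OG − FG) · 131.25
ABV = (1.077 − 1.041) · 131.25

4.7250 % ABV


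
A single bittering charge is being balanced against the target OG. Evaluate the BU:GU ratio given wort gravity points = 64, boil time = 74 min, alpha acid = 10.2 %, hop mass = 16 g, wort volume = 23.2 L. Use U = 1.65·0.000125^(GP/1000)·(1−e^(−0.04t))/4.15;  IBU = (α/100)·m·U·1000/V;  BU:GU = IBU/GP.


U = 1.65·0.000125^(64/1000)·(1−e^(−0.04·74))/4.15 = 0.2121
IBU = (10.2/100)·16·0.2121·1000/23.2 = 14.9197
BU:GU = 14.9197/64

0.2331


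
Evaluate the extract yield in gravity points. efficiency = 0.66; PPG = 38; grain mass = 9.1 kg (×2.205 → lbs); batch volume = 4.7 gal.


points = lbs × PPG × eff / vol
lbs = 9.1 × 2.205 = 20.0655
points = 20.0655 × 38 × 0.66 / 4.7

107.0729 points


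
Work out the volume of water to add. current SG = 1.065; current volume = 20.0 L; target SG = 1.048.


V_water = V·((SG_curr − 1)/(SG_target − 1) − 1)
V_water = 20.0·((1.065 − 1)/(1.048 − 1) − 1)

7.0833 L


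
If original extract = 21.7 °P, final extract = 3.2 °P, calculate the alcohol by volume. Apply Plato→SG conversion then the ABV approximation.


SG = 259/(259 − P);  ABV = (OG − FG)·131.25
OG = 259/(259 − 21.7) = 1.0914
FG = 259/(259 − 3.2) = 1.0125
ABV = (1.0914 − 1.0125)·131.25

10.3603 % ABV


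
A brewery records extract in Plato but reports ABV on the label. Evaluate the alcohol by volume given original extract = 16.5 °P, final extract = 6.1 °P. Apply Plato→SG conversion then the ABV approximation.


SG = 259/(259 − P);  ABV = (OG − FG)·131.25
OG = 259/(259 − 16.5) = 1.0680
FG = 259/(259 − 6.1) = 1.0241
ABV = (1.0680 − 1.0241)·131.25

5.7646 % ABV


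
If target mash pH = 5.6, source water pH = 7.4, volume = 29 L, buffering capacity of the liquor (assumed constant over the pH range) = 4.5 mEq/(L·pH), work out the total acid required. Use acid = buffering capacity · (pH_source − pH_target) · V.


acid = 4.5 · (7.4 − 5.6) · 29

234.9000 mEq


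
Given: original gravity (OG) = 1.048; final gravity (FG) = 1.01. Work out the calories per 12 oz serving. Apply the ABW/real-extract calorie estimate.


ABW = (OG−FG)·131.25·0.79/FG;  °P = 259 − 259/SG (for OG→OE and FG→AE);  RE = 0.1808·OE + 0.8192·AE;  Cal = (6.9·ABW + 4·(RE−0.1))·FG·3.55
ABW = (1.048 − 1.01)·131.25·0.79/1.01 = 3.9011
OE = 259 − 259/1.048 = 11.8626 °P
AE = 259 − 259/1.01 = 2.5644 °P
RE = 0.1808·11.8626 + 0.8192·2.5644 = 4.2455 °P
Cal = (6.9·3.9011 + 4·(4.2455−0.1))·1.01·3.55

155.9678 kcal


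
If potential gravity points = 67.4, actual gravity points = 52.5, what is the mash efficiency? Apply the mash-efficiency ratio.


efficiency = actual / potential × 100
efficiency = 52.5 / 67.4 × 100

77.8932 %


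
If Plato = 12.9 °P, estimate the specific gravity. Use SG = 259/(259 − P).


SG = 259/(259 − 12.9)

1.0524


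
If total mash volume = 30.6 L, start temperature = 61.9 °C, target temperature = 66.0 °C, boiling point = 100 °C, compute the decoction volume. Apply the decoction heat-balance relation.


V_dec = V_total·(T_target − T_start)/(T_boil − T_start)
V_dec = 30.6·(66.0 − 61.9)/(100 − 61.9)

3.2929 L


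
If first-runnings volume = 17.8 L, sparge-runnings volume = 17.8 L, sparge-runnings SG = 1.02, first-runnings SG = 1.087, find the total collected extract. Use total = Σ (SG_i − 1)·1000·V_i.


first = (1.087 − 1)·1000·17.8 = 1548.6000
sparge = (1.02 − 1)·1000·17.8 = 356.0000
total = 1548.6000 + 356.0000

1904.6000 gravity·L


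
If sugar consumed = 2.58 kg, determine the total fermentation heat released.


Q = m_sugar · 590 kJ/kg
Q = 2.58 · 590

1522.2000 kJ


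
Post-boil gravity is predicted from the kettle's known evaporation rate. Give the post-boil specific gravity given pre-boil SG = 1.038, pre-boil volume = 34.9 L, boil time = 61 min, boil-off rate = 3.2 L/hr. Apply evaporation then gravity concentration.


V_post = V_pre − rate·(t/60);  SG_post = 1 + (SG_pre−1)·V_pre/V_post
V_post = 34.9 − 3.2·(61/60) = 31.6467
SG_post = 1 + (1.038 − 1)·34.9/31.6467

1.0419


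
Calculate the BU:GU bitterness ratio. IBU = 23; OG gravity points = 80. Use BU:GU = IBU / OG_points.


BU:GU = 23 / 80

0.2875


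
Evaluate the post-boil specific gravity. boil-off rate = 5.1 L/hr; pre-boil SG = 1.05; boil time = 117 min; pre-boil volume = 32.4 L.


V_post = V_pre − rate·(t/60);  SG_post = 1 + (SG_pre−1)·V_pre/V_post
V_post = 32.4 − 5.1·(117/60) = 22.4550
SG_post = 1 + (1.05 − 1)·32.4/22.4550

1.0721


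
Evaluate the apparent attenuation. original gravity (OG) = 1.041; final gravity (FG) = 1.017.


AA = (OG − FG)/(OG − 1) · 100
AA = (1.041 − 1.017)/(1.041 − 1) · 100

58.5366 %


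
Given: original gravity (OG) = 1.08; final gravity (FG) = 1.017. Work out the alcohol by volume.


ABV = (OG − FG) · 131.25
ABV = (1.08 − 1.017) · 131.25

8.2688 % ABV


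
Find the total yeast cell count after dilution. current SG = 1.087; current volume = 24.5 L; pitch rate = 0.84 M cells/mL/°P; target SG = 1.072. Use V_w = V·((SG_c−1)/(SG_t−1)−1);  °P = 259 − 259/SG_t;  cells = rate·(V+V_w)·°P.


V_w = 24.5·((1.087−1)/(1.072−1)−1) = 5.1042
V_final = 24.5 + 5.1042 = 29.6042
°P = 259 − 259/1.072 = 17.3955
cells = 0.84·29.6042·17.3955

432.5832 billion cells


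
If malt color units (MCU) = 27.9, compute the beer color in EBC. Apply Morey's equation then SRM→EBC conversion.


SRM = 1.4922·MCU^0.6859;  EBC = SRM·1.97
SRM = 1.4922·27.9^0.6859 = 14.6341
EBC = 14.6341·1.97

28.8292 EBC


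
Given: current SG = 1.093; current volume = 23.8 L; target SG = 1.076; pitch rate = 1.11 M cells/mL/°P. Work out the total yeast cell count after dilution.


V_w = V·((SG_c−1)/(SG_t−1)−1);  °P = 259 − 259/SG_t;  cells = rate·(V+V_w)·°P
V_w = 23.8·((1.093−1)/(1.076−1)−1) = 5.3237
V_final = 23.8 + 5.3237 = 29.1237
°P = 259 − 259/1.076 = 18.2937
cells = 1.11·29.1237·18.2937

591.3851 billion cells


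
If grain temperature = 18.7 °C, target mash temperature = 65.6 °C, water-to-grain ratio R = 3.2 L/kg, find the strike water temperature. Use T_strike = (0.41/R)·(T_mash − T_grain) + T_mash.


T_strike = (0.41/3.2)·(65.6 − 18.7) + 65.6

71.6091 °C


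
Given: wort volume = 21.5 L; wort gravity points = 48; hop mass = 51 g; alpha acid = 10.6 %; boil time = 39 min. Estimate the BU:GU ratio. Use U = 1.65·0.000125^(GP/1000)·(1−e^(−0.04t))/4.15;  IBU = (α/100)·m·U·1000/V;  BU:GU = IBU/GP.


U = 1.65·0.000125^(48/1000)·(1−e^(−0.04·39))/4.15 = 0.2040
IBU = (10.6/100)·51·0.2040·1000/21.5 = 51.2953
BU:GU = 51.2953/48

1.0687


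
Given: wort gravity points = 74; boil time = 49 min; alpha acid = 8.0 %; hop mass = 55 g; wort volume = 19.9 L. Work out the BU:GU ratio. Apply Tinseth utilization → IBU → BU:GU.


U = 1.65·0.000125^(GP/1000)·(1−e^(−0.04t))/4.15;  IBU = (α/100)·m·U·1000/V;  BU:GU = IBU/GP
U = 1.65·0.000125^(74/1000)·(1−e^(−0.04·49))/4.15 = 0.1757
IBU = (8.0/100)·55·0.1757·1000/19.9 = 38.8393
BU:GU = 38.8393/74

0.5249


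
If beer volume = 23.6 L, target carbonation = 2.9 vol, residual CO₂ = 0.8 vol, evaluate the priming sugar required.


sugar = (target − residual)·4.0·V
sugar = (2.9 − 0.8)·4.0·23.6

198.2400 g


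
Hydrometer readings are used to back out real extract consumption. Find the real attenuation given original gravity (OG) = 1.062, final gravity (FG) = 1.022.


AA = (OG−FG)/(OG−1)·100;  RA = AA·0.8192
AA = (1.062 − 1.022)/(1.062 − 1)·100 = 64.5161
RA = 64.5161·0.8192

52.8516 %


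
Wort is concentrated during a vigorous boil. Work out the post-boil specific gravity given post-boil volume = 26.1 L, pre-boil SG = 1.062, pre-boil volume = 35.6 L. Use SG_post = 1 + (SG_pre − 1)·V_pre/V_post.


pts_pre = (1.062 − 1)·1000 = 62.0000
pts_post = 62.0000·35.6/26.1 = 84.5670
SG_post = 1 + 84.5670/1000

1.0846


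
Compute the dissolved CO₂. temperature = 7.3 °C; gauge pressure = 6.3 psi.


vols = (P + 14.695)·(0.01821 + 0.09011·e^(−0.04·T))
vols = (6.3 + 14.695)·(0.01821 + 0.09011·e^(−0.04·7.3))

1.7951 volumes


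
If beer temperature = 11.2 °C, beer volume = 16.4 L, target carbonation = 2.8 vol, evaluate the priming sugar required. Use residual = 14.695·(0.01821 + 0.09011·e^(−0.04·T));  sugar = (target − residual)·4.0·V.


residual = 14.695·(0.01821 + 0.09011·e^(−0.04·11.2)) = 1.1136
sugar = (2.8 − 1.1136)·4.0·16.4

110.6270 g


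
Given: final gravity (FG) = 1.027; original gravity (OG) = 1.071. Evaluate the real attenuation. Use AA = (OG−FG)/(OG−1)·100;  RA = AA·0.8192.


AA = (1.071 − 1.027)/(1.071 − 1)·100 = 61.9718
RA = 61.9718·0.8192

50.7673 %


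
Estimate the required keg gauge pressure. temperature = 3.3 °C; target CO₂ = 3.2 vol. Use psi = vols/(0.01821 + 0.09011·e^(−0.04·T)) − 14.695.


psi = 3.2/(0.01821 + 0.09011·e^(−0.04·3.3)) − 14.695

18.2346 psi


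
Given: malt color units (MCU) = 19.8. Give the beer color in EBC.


SRM = 1.4922·MCU^0.6859;  EBC = SRM·1.97
SRM = 1.4922·19.8^0.6859 = 11.5667
EBC = 11.5667·1.97

22.7864 EBC


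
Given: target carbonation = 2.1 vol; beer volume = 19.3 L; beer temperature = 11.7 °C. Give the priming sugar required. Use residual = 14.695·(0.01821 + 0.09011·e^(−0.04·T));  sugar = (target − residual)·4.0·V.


residual = 14.695·(0.01821 + 0.09011·e^(−0.04·11.7)) = 1.0969
sugar = (2.1 − 1.0969)·4.0·19.3

77.4424 g


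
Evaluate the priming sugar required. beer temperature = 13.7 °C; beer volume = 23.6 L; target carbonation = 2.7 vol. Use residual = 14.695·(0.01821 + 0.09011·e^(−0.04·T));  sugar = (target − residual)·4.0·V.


residual = 14.695·(0.01821 + 0.09011·e^(−0.04·13.7)) = 1.0331
sugar = (2.7 − 1.0331)·4.0·23.6

157.3551 g


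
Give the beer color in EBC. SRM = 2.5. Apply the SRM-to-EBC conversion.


EBC = SRM · 1.97
EBC = 2.5 · 1.97

4.9250 EBC


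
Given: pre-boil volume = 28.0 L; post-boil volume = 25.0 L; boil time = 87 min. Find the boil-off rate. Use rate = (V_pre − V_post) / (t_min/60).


rate = (28.0 − 25.0) / (87/60)

2.0690 L/hr


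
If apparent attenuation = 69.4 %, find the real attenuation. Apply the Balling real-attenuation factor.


RA = AA · 0.8192
RA = 69.4 · 0.8192

56.8525 %


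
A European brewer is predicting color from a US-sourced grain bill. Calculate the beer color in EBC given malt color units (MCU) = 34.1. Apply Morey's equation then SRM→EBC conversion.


SRM = 1.4922·MCU^0.6859;  EBC = SRM·1.97
SRM = 1.4922·34.1^0.6859 = 16.7936
EBC = 16.7936·1.97

33.0834 EBC


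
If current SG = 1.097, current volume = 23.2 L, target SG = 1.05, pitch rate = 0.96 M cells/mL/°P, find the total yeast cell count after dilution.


V_w = V·((SG_c−1)/(SG_t−1)−1);  °P = 259 − 259/SG_t;  cells = rate·(V+V_w)·°P
V_w = 23.2·((1.097−1)/(1.05−1)−1) = 21.8080
V_final = 23.2 + 21.8080 = 45.0080
°P = 259 − 259/1.05 = 12.3333
cells = 0.96·45.0080·12.3333

532.8947 billion cells


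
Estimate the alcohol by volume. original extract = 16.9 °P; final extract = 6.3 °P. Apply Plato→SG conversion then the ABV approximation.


SG = 259/(259 − P);  ABV = (OG − FG)·131.25
OG = 259/(259 − 16.9) = 1.0698
FG = 259/(259 − 6.3) = 1.0249
ABV = (1.0698 − 1.0249)·131.25

5.8899 % ABV


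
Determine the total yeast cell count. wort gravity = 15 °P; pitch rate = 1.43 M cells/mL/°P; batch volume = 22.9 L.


cells (billions) = rate · V_L · °P
cells = 1.43 · 22.9 · 15

491.2050 billion cells


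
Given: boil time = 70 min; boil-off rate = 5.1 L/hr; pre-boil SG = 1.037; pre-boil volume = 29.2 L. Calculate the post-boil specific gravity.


V_post = V_pre − rate·(t/60);  SG_post = 1 + (SG_pre−1)·V_pre/V_post
V_post = 29.2 − 5.1·(70/60) = 23.2500
SG_post = 1 + (1.037 − 1)·29.2/23.2500

1.0465


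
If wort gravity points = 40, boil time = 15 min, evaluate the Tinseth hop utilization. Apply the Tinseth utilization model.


U = 1.65·0.000125^(GP/1000) · (1 − e^(−0.04·t))/4.15
bigness = 1.65·0.000125^(40/1000) = 1.1518
boil_factor = (1 − e^(−0.04·15))/4.15 = 0.1087
U = 1.1518 · 0.1087

0.1252


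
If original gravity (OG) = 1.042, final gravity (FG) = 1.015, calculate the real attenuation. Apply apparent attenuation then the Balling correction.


AA = (OG−FG)/(OG−1)·100;  RA = AA·0.8192
AA = (1.042 − 1.015)/(1.042 − 1)·100 = 64.2857
RA = 64.2857·0.8192

52.6629 %


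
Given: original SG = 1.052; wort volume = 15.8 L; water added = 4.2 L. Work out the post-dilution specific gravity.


SG_new = 1 + (SG_old − 1)·V_old/(V_old + V_water)
pts = (1.052 − 1)·1000·15.8/(15.8 + 4.2) = 41.0800
SG_new = 1 + 41.0800/1000

1.0411


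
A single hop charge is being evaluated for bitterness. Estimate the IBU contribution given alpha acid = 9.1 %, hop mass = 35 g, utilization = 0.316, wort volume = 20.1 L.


IBU = (α/100)·mass·U·1000 / V
IBU = (9.1/100)·35·0.316·1000 / 20.1

50.0726 IBU


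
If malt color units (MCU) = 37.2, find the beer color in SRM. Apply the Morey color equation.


SRM = 1.4922 · MCU^0.6859
SRM = 1.4922 · 37.2^0.6859

17.8264 SRM


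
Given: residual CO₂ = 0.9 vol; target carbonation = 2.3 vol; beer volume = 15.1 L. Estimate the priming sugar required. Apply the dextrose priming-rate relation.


sugar = (target − residual)·4.0·V
sugar = (2.3 − 0.9)·4.0·15.1

84.5600 g


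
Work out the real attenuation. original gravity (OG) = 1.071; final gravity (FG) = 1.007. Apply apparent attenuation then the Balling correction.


AA = (OG−FG)/(OG−1)·100;  RA = AA·0.8192
AA = (1.071 − 1.007)/(1.071 − 1)·100 = 90.1408
RA = 90.1408·0.8192

73.8434 %


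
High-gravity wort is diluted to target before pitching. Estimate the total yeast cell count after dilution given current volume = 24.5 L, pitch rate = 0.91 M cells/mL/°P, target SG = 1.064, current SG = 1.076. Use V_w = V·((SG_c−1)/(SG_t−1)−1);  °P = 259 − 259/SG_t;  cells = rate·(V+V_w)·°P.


V_w = 24.5·((1.076−1)/(1.064−1)−1) = 4.5938
V_final = 24.5 + 4.5938 = 29.0938
°P = 259 − 259/1.064 = 15.5789
cells = 0.91·29.0938·15.5789

412.4575 billion cells


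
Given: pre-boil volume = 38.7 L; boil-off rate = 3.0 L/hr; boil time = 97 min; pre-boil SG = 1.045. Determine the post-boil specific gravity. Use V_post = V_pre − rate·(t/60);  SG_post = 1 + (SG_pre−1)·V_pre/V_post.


V_post = 38.7 − 3.0·(97/60) = 33.8500
SG_post = 1 + (1.045 − 1)·38.7/33.8500

1.0514


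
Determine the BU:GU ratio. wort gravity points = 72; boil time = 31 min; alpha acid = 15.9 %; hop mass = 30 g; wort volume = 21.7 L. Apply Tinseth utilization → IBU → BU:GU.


U = 1.65·0.000125^(GP/1000)·(1−e^(−0.04t))/4.15;  IBU = (α/100)·m·U·1000/V;  BU:GU = IBU/GP
U = 1.65·0.000125^(72/1000)·(1−e^(−0.04·31))/4.15 = 0.1479
IBU = (15.9/100)·30·0.1479·1000/21.7 = 32.5167
BU:GU = 32.5167/72

0.4516


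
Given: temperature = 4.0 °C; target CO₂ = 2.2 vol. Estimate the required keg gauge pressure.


psi = vols/(0.01821 + 0.09011·e^(−0.04·T)) − 14.695
psi = 2.2/(0.01821 + 0.09011·e^(−0.04·4.0)) − 14.695

8.4637 psi


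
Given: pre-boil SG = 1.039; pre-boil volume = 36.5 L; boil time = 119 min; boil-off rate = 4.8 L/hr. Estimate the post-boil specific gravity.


V_post = V_pre − rate·(t/60);  SG_post = 1 + (SG_pre−1)·V_pre/V_post
V_post = 36.5 − 4.8·(119/60) = 26.9800
SG_post = 1 + (1.039 − 1)·36.5/26.9800

1.0528


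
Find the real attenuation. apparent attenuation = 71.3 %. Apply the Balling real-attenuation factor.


RA = AA · 0.8192
RA = 71.3 · 0.8192

58.4090 %


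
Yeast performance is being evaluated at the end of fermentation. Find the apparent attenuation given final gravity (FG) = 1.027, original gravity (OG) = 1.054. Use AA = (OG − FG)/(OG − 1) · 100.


AA = (1.054 − 1.027)/(1.054 − 1) · 100

50.0000 %


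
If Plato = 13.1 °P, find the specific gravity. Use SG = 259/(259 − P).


SG = 259/(259 − 13.1)

1.0533


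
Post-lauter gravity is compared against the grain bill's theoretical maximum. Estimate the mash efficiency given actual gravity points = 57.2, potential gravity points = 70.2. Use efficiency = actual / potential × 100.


efficiency = 57.2 / 70.2 × 100

81.4815 %


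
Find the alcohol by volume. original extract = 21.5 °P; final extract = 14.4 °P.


SG = 259/(259 − P);  ABV = (OG − FG)·131.25
OG = 259/(259 − 21.5) = 1.0905
FG = 259/(259 − 14.4) = 1.0589
ABV = (1.0905 − 1.0589)·131.25

4.1547 % ABV


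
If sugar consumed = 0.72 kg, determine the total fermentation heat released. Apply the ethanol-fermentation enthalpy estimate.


Q = m_sugar · 590 kJ/kg
Q = 0.72 · 590

424.8000 kJ


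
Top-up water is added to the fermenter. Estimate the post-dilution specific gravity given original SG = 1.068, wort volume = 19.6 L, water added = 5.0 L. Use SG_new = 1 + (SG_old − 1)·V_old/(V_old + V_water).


pts = (1.068 − 1)·1000·19.6/(19.6 + 5.0) = 54.1789
SG_new = 1 + 54.1789/1000

1.0542


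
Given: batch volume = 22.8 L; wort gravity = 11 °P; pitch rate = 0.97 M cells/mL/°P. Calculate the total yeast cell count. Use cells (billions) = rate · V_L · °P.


cells = 0.97 · 22.8 · 11

243.2760 billion cells


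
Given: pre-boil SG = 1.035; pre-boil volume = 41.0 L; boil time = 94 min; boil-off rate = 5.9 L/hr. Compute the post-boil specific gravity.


V_post = V_pre − rate·(t/60);  SG_post = 1 + (SG_pre−1)·V_pre/V_post
V_post = 41.0 − 5.9·(94/60) = 31.7567
SG_post = 1 + (1.035 − 1)·41.0/31.7567

1.0452


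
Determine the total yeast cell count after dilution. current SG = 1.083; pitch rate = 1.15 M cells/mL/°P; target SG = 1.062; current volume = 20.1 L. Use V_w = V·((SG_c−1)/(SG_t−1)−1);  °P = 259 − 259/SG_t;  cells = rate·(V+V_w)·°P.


V_w = 20.1·((1.083−1)/(1.062−1)−1) = 6.8081
V_final = 20.1 + 6.8081 = 26.9081
°P = 259 − 259/1.062 = 15.1205
cells = 1.15·26.9081·15.1205

467.8937 billion cells


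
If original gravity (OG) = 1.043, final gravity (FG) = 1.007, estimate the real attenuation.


AA = (OG−FG)/(OG−1)·100;  RA = AA·0.8192
AA = (1.043 − 1.007)/(1.043 − 1)·100 = 83.7209
RA = 83.7209·0.8192

68.5842 %


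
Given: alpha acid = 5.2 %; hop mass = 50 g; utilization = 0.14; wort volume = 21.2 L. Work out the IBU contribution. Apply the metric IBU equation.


IBU = (α/100)·mass·U·1000 / V
IBU = (5.2/100)·50·0.14·1000 / 21.2

17.1698 IBU


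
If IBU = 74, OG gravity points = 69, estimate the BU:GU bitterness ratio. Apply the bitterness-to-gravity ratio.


BU:GU = IBU / OG_points
BU:GU = 74 / 69

1.0725


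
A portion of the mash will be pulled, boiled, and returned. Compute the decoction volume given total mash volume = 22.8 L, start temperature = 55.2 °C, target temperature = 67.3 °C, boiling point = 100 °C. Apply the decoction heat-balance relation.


V_dec = V_total·(T_target − T_start)/(T_boil − T_start)
V_dec = 22.8·(67.3 − 55.2)/(100 − 55.2)

6.1580 L


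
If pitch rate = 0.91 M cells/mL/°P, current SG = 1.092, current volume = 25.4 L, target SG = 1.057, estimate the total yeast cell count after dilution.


V_w = V·((SG_c−1)/(SG_t−1)−1);  °P = 259 − 259/SG_t;  cells = rate·(V+V_w)·°P
V_w = 25.4·((1.092−1)/(1.057−1)−1) = 15.5965
V_final = 25.4 + 15.5965 = 40.9965
°P = 259 − 259/1.057 = 13.9669
cells = 0.91·40.9965·13.9669

521.0600 billion cells


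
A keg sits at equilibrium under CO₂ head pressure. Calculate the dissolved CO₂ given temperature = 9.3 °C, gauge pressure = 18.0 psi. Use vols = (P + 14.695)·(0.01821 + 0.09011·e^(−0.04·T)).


vols = (18.0 + 14.695)·(0.01821 + 0.09011·e^(−0.04·9.3))

2.6263 volumes


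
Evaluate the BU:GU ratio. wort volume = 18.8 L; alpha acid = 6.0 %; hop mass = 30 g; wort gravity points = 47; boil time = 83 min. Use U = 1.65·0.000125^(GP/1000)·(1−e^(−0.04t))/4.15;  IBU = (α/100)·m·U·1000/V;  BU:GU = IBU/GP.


U = 1.65·0.000125^(47/1000)·(1−e^(−0.04·83))/4.15 = 0.2512
IBU = (6.0/100)·30·0.2512·1000/18.8 = 24.0499
BU:GU = 24.0499/47

0.5117


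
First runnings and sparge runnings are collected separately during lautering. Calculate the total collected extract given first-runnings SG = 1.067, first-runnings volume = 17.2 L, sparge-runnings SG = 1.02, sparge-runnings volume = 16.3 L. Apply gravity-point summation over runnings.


total = Σ (SG_i − 1)·1000·V_i
first = (1.067 − 1)·1000·17.2 = 1152.4000
sparge = (1.02 − 1)·1000·16.3 = 326.0000
total = 1152.4000 + 326.0000

1478.4000 gravity·L


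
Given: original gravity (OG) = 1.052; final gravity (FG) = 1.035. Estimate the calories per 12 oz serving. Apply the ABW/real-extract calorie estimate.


ABW = (OG−FG)·131.25·0.79/FG;  °P = 259 − 259/SG (for OG→OE and FG→AE);  RE = 0.1808·OE + 0.8192·AE;  Cal = (6.9·ABW + 4·(RE−0.1))·FG·3.55
ABW = (1.052 − 1.035)·131.25·0.79/1.035 = 1.7031
OE = 259 − 259/1.052 = 12.8023 °P
AE = 259 − 259/1.035 = 8.7585 °P
RE = 0.1808·12.8023 + 0.8192·8.7585 = 9.4896 °P
Cal = (6.9·1.7031 + 4·(9.4896−0.1))·1.035·3.55

181.1757 kcal
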